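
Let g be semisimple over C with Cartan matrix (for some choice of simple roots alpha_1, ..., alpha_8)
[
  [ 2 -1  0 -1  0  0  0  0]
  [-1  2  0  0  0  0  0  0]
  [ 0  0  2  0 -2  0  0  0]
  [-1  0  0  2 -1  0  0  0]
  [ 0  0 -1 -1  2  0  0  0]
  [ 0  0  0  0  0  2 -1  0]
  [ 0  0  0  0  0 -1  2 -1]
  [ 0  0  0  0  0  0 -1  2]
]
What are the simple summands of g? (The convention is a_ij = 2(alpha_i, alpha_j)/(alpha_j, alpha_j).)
The diagram associated to this matrix has two connected components: the simple roots {alpha_6, alpha_7, alpha_8} form a chain of 3 nodes with single edges (A_3), and {alpha_1, alpha_2, alpha_3, alpha_4, alpha_5} form a chain of 5 nodes with a double edge at one end; the terminal node there is the unique long simple root (C_5). A semisimple Lie algebra decomposes uniquely as the direct sum of simple ideals, one per connected component of its Dynkin diagram, so g ≅ A_3 ⊕ C_5 (dimension 15 + 55 = 70).

A3 + C5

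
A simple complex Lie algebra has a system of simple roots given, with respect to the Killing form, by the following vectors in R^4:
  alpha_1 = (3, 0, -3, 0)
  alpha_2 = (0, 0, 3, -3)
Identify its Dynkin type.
type A_2

Compute the Cartan integers a_ij = 2(alpha_i, alpha_j)/(alpha_j, alpha_j); the resulting 2x2 Cartan matrix is
[[2, -1], [-1, 2]].
All simple roots have the same length, so the diagram is simply laced. The associated Dynkin diagram is a chain of 2 nodes with single edges (A_2), so the type is A_2 (the algebra sl(3)).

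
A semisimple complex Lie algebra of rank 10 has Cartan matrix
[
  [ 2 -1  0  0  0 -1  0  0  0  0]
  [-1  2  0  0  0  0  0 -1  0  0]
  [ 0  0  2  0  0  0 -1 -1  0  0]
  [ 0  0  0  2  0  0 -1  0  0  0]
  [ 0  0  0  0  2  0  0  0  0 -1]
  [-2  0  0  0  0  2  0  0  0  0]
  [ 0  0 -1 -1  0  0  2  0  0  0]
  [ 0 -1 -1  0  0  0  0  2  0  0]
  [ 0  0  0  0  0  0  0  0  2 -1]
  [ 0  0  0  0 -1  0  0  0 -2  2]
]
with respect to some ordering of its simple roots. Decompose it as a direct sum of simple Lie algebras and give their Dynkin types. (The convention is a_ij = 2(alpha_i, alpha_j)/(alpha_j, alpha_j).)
type B_3 + type C_7

The diagram associated to this matrix has two connected components: the simple roots {alpha_5, alpha_9, alpha_10} form a chain of 3 nodes with a double edge at one end; the terminal node there is the unique short simple root (B_3), and {alpha_1, alpha_2, alpha_3, alpha_4, alpha_6, alpha_7, alpha_8} form a chain of 7 nodes with a double edge at one end; the terminal node there is the unique long simple root (C_7). A semisimple Lie algebra decomposes uniquely as the direct sum of simple ideals, one per connected component of its Dynkin diagram, so g ≅ B_3 ⊕ C_7 (dimension 21 + 105 = 126).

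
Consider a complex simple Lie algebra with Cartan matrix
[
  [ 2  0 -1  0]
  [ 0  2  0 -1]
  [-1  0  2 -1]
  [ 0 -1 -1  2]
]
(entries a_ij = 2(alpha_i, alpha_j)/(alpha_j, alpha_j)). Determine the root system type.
A4

The matrix has rank 4 with 2's on the diagonal. Reading the off-diagonal entries as Dynkin edges (a single edge where a_ij = a_ji = -1; a double or triple edge where a_ij * a_ji = 2 or 3), the diagram is a chain of 4 nodes with single edges (A_4). One simple-root ordering that puts it in standard form is (alpha_2, alpha_4, alpha_3, alpha_1). So the algebra is type A_4, i.e. sl(5).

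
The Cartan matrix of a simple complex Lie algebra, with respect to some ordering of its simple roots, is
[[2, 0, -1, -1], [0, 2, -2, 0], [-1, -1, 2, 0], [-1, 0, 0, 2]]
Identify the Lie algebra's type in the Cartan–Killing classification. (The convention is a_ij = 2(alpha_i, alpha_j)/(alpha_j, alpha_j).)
The matrix has rank 4 with 2's on the diagonal. Reading the off-diagonal entries as Dynkin edges (a single edge where a_ij = a_ji = -1; a double or triple edge where a_ij * a_ji = 2 or 3), the diagram is a chain of 4 nodes with a double edge at one end; the terminal node there is the unique long simple root (C_4). One simple-root ordering that puts it in standard form is (alpha_4, alpha_1, alpha_3, alpha_2). So the algebra is type C_4, i.e. sp(8).

C_4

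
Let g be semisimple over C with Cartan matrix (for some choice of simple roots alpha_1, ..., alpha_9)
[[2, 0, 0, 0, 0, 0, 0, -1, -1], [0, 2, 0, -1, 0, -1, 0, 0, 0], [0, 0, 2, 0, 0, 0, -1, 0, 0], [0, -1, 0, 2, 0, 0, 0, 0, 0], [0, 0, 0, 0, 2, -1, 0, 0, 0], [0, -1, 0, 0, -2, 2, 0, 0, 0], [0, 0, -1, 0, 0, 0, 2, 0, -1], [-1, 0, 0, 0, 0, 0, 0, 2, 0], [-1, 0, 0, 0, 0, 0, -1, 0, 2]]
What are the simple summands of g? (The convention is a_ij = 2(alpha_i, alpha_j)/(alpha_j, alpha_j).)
A_5 ⊕ B_4

The diagram associated to this matrix has two connected components: the simple roots {alpha_1, alpha_3, alpha_7, alpha_8, alpha_9} form a chain of 5 nodes with single edges (A_5), and {alpha_2, alpha_4, alpha_5, alpha_6} form a chain of 4 nodes with a double edge at one end; the terminal node there is the unique short simple root (B_4). A semisimple Lie algebra decomposes uniquely as the direct sum of simple ideals, one per connected component of its Dynkin diagram, so g ≅ A_5 ⊕ B_4 (dimension 35 + 36 = 71).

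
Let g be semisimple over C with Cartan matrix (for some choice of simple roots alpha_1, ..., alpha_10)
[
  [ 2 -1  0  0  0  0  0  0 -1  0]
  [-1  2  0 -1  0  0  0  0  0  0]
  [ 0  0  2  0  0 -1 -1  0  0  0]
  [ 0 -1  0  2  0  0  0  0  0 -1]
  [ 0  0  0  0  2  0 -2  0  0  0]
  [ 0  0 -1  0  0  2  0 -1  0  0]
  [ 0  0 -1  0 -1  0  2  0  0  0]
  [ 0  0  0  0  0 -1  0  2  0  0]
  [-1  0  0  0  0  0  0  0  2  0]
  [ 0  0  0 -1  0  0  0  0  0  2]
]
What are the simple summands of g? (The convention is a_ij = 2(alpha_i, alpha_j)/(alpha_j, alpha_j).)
A_5 + C_5

The diagram associated to this matrix has two connected components: the simple roots {alpha_1, alpha_2, alpha_4, alpha_9, alpha_10} form a chain of 5 nodes with single edges (A_5), and {alpha_3, alpha_5, alpha_6, alpha_7, alpha_8} form a chain of 5 nodes with a double edge at one end; the terminal node there is the unique long simple root (C_5). A semisimple Lie algebra decomposes uniquely as the direct sum of simple ideals, one per connected component of its Dynkin diagram, so g ≅ A_5 ⊕ C_5 (dimension 35 + 55 = 90).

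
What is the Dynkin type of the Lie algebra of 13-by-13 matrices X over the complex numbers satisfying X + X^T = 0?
B_6 (so(13))

This is so(13) with 13 odd, which has dimension 13(13-1)/2 = 78 and rank (13-1)/2 = 6. In the classification of classical Lie algebras, the orthogonal algebra so(2n+1) in an odd number of variables has type B_n; here n = 6, so the Dynkin diagram is a chain of 6 nodes with a double edge at one end; the terminal node there is the unique short simple root (B_6). Hence the type is B_6.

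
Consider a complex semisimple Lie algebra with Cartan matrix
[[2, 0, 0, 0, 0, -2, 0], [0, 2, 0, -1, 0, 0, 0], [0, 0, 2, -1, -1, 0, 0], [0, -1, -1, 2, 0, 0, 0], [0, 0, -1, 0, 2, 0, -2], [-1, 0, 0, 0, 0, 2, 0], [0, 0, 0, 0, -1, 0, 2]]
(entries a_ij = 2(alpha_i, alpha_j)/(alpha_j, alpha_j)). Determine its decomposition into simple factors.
B_2 (so(5)) ⊕ B_5 (so(11))

The diagram associated to this matrix has two connected components: the simple roots {alpha_1, alpha_6} form a chain of 2 nodes with a double edge at one end; the terminal node there is the unique short simple root (B_2), and {alpha_2, alpha_3, alpha_4, alpha_5, alpha_7} form a chain of 5 nodes with a double edge at one end; the terminal node there is the unique short simple root (B_5). A semisimple Lie algebra decomposes uniquely as the direct sum of simple ideals, one per connected component of its Dynkin diagram, so g ≅ B_2 ⊕ B_5 (dimension 10 + 55 = 65).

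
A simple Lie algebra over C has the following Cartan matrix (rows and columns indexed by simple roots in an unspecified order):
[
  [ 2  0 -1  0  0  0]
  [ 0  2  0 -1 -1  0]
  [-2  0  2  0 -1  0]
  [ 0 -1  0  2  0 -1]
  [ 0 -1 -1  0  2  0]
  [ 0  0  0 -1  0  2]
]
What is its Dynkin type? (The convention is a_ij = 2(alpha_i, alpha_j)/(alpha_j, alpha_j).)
B_6

The matrix has rank 6 with 2's on the diagonal. Reading the off-diagonal entries as Dynkin edges (a single edge where a_ij = a_ji = -1; a double or triple edge where a_ij * a_ji = 2 or 3), the diagram is a chain of 6 nodes with a double edge at one end; the terminal node there is the unique short simple root (B_6). One simple-root ordering that puts it in standard form is (alpha_6, alpha_4, alpha_2, alpha_5, alpha_3, alpha_1). So the algebra is type B_6, i.e. so(13).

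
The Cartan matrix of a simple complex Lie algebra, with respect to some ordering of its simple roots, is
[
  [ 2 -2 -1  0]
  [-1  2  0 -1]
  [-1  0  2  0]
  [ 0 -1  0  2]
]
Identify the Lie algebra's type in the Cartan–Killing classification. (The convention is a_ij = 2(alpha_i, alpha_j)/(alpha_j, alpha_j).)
The matrix has rank 4 with 2's on the diagonal. Reading the off-diagonal entries as Dynkin edges (a single edge where a_ij = a_ji = -1; a double or triple edge where a_ij * a_ji = 2 or 3), the diagram is a chain of 4 nodes with a double edge between the middle two (F_4). One simple-root ordering that puts it in standard form is (alpha_3, alpha_1, alpha_2, alpha_4). So the algebra is type F_4.

F4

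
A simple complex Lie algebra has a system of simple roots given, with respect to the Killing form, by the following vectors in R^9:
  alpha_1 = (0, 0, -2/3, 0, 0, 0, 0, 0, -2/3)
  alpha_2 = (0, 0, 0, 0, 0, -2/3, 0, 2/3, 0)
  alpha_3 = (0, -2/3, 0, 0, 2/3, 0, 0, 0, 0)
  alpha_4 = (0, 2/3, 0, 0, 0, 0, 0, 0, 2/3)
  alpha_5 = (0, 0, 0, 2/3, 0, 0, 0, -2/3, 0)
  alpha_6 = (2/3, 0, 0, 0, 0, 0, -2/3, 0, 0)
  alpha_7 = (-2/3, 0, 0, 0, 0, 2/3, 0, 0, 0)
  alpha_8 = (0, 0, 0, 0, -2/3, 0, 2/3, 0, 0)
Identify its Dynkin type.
Compute the Cartan integers a_ij = 2(alpha_i, alpha_j)/(alpha_j, alpha_j); the resulting 8x8 Cartan matrix is
[[2, 0, 0, -1, 0, 0, 0, 0], [0, 2, 0, 0, -1, 0, -1, 0], [0, 0, 2, -1, 0, 0, 0, -1], [-1, 0, -1, 2, 0, 0, 0, 0], [0, -1, 0, 0, 2, 0, 0, 0], [0, 0, 0, 0, 0, 2, -1, -1], [0, -1, 0, 0, 0, -1, 2, 0], [0, 0, -1, 0, 0, -1, 0, 2]].
All simple roots have the same length, so the diagram is simply laced. The associated Dynkin diagram is a chain of 8 nodes with single edges (A_8), so the type is A_8 (the algebra sl(9)).

A8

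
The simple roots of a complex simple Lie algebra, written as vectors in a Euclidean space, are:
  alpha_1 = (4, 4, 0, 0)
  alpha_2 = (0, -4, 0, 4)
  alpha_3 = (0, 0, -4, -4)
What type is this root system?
A3

Compute the Cartan integers a_ij = 2(alpha_i, alpha_j)/(alpha_j, alpha_j); the resulting 3x3 Cartan matrix is
[[2, -1, 0], [-1, 2, -1], [0, -1, 2]].
All simple roots have the same length, so the diagram is simply laced. The associated Dynkin diagram is a chain of 3 nodes with single edges (A_3), so the type is A_3 (the algebra sl(4)).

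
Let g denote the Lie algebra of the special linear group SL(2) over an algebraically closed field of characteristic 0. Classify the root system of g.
A_1

This is sl(2), which has dimension 2^2 - 1 = 3 and rank 2 - 1 = 1 (a Cartan subalgebra is the diagonal traceless matrices). In the classification of classical Lie algebras, the special linear algebra sl(n+1) has type A_n; here n = 1, so the Dynkin diagram is a chain of 1 nodes with single edges (A_1). Hence the type is A_1.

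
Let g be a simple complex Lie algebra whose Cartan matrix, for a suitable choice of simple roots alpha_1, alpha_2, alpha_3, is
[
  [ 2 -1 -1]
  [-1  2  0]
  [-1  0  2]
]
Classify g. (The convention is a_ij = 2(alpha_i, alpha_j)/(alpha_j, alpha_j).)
The matrix has rank 3 with 2's on the diagonal. Reading the off-diagonal entries as Dynkin edges (a single edge where a_ij = a_ji = -1; a double or triple edge where a_ij * a_ji = 2 or 3), the diagram is a chain of 3 nodes with single edges (A_3). One simple-root ordering that puts it in standard form is (alpha_3, alpha_1, alpha_2). So the algebra is type A_3, i.e. sl(4).

A_3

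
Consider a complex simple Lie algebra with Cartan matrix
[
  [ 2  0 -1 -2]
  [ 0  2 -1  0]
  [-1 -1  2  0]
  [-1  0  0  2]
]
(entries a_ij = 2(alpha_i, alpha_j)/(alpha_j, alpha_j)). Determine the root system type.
The matrix has rank 4 with 2's on the diagonal. Reading the off-diagonal entries as Dynkin edges (a single edge where a_ij = a_ji = -1; a double or triple edge where a_ij * a_ji = 2 or 3), the diagram is a chain of 4 nodes with a double edge at one end; the terminal node there is the unique short simple root (B_4). One simple-root ordering that puts it in standard form is (alpha_2, alpha_3, alpha_1, alpha_4). So the algebra is type B_4, i.e. so(9).

type B_4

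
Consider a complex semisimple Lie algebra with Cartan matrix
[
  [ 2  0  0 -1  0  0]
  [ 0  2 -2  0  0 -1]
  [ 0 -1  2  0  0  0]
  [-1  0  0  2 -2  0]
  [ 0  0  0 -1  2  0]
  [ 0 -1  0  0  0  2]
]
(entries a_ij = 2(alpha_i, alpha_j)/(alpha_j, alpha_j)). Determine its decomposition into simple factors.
The diagram associated to this matrix has two connected components: the simple roots {alpha_1, alpha_4, alpha_5} form a chain of 3 nodes with a double edge at one end; the terminal node there is the unique short simple root (B_3), and {alpha_2, alpha_3, alpha_6} form a chain of 3 nodes with a double edge at one end; the terminal node there is the unique short simple root (B_3). A semisimple Lie algebra decomposes uniquely as the direct sum of simple ideals, one per connected component of its Dynkin diagram, so g ≅ B_3 ⊕ B_3 (dimension 21 + 21 = 42).

B_3 (so(7)) + B_3 (so(7))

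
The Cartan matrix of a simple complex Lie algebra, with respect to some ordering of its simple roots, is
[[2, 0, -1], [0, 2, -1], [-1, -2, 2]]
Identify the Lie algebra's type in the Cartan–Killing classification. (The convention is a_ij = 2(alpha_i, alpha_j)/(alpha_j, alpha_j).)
B_3

The matrix has rank 3 with 2's on the diagonal. Reading the off-diagonal entries as Dynkin edges (a single edge where a_ij = a_ji = -1; a double or triple edge where a_ij * a_ji = 2 or 3), the diagram is a chain of 3 nodes with a double edge at one end; the terminal node there is the unique short simple root (B_3). One simple-root ordering that puts it in standard form is (alpha_1, alpha_3, alpha_2). So the algebra is type B_3, i.e. so(7).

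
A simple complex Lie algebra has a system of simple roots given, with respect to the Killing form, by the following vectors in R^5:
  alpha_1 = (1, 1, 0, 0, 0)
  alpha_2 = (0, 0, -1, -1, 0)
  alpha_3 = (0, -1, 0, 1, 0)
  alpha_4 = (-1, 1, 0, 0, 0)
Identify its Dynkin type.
Compute the Cartan integers a_ij = 2(alpha_i, alpha_j)/(alpha_j, alpha_j); the resulting 4x4 Cartan matrix is
[[2, 0, -1, 0], [0, 2, -1, 0], [-1, -1, 2, -1], [0, 0, -1, 2]].
All simple roots have the same length, so the diagram is simply laced. The associated Dynkin diagram is a chain of 2 nodes with a fork of two nodes at one end (D_4), so the type is D_4 (the algebra so(8)).

D_4 (so(8))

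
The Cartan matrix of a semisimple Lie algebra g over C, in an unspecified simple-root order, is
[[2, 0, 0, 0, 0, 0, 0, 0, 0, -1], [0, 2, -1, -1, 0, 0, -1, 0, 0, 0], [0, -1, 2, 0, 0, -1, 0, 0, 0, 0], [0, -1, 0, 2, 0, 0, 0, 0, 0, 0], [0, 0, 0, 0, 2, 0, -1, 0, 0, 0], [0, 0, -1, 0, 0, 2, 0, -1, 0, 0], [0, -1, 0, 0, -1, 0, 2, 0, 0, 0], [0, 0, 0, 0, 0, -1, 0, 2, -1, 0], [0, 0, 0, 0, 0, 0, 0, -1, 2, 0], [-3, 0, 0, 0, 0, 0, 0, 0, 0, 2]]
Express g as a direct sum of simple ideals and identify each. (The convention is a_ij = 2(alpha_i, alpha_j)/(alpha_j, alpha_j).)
The diagram associated to this matrix has two connected components: the simple roots {alpha_2, alpha_3, alpha_4, alpha_5, alpha_6, alpha_7, alpha_8, alpha_9} form a chain of 7 nodes with one extra node attached to the third node from one end (E_8), and {alpha_1, alpha_10} form two nodes joined by a triple edge (G_2). A semisimple Lie algebra decomposes uniquely as the direct sum of simple ideals, one per connected component of its Dynkin diagram, so g ≅ E_8 ⊕ G_2 (dimension 248 + 14 = 262).

E_8 ⊕ G_2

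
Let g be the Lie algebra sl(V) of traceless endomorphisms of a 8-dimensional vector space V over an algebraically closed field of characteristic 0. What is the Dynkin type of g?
A_7 (sl(8))

This is sl(8), which has dimension 8^2 - 1 = 63 and rank 8 - 1 = 7 (a Cartan subalgebra is the diagonal traceless matrices). In the classification of classical Lie algebras, the special linear algebra sl(n+1) has type A_n; here n = 7, so the Dynkin diagram is a chain of 7 nodes with single edges (A_7). Hence the type is A_7.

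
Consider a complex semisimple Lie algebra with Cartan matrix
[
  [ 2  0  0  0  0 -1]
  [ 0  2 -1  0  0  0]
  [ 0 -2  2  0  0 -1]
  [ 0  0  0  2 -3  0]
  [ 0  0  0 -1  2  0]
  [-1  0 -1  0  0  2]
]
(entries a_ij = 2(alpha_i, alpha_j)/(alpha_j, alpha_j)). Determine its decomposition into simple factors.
The diagram associated to this matrix has two connected components: the simple roots {alpha_1, alpha_2, alpha_3, alpha_6} form a chain of 4 nodes with a double edge at one end; the terminal node there is the unique short simple root (B_4), and {alpha_4, alpha_5} form two nodes joined by a triple edge (G_2). A semisimple Lie algebra decomposes uniquely as the direct sum of simple ideals, one per connected component of its Dynkin diagram, so g ≅ B_4 ⊕ G_2 (dimension 36 + 14 = 50).

B_4 (so(9)) + G_2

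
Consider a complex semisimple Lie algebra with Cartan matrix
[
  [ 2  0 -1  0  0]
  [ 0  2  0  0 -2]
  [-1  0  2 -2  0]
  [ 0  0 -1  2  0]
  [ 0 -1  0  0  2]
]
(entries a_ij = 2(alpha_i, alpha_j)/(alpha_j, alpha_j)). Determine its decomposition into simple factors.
B_2 (so(5)) + B_3 (so(7))

The diagram associated to this matrix has two connected components: the simple roots {alpha_2, alpha_5} form a chain of 2 nodes with a double edge at one end; the terminal node there is the unique short simple root (B_2), and {alpha_1, alpha_3, alpha_4} form a chain of 3 nodes with a double edge at one end; the terminal node there is the unique short simple root (B_3). A semisimple Lie algebra decomposes uniquely as the direct sum of simple ideals, one per connected component of its Dynkin diagram, so g ≅ B_2 ⊕ B_3 (dimension 10 + 21 = 31).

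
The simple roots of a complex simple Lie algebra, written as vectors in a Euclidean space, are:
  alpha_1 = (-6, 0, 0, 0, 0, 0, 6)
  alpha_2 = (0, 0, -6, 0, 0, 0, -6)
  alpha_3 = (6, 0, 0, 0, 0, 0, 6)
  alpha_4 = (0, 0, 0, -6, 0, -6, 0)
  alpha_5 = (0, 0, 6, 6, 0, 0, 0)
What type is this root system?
D_5 (so(10))

Compute the Cartan integers a_ij = 2(alpha_i, alpha_j)/(alpha_j, alpha_j); the resulting 5x5 Cartan matrix is
[[2, -1, 0, 0, 0], [-1, 2, -1, 0, -1], [0, -1, 2, 0, 0], [0, 0, 0, 2, -1], [0, -1, 0, -1, 2]].
All simple roots have the same length, so the diagram is simply laced. The associated Dynkin diagram is a chain of 3 nodes with a fork of two nodes at one end (D_5), so the type is D_5 (the algebra so(10)).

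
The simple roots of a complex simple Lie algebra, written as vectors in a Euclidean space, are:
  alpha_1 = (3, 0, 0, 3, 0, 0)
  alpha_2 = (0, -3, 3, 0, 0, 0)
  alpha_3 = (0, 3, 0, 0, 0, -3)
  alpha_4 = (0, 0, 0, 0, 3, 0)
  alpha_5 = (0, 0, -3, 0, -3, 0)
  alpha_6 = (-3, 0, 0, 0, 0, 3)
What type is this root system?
B_6

Compute the Cartan integers a_ij = 2(alpha_i, alpha_j)/(alpha_j, alpha_j); the resulting 6x6 Cartan matrix is
[[2, 0, 0, 0, 0, -1], [0, 2, -1, 0, -1, 0], [0, -1, 2, 0, 0, -1], [0, 0, 0, 2, -1, 0], [0, -1, 0, -2, 2, 0], [-1, 0, -1, 0, 0, 2]].
The roots have two lengths (squared-length ratio 2:1); the short ones are alpha_{4}. The associated Dynkin diagram is a chain of 6 nodes with a double edge at one end; the terminal node there is the unique short simple root (B_6), so the type is B_6 (the algebra so(13)).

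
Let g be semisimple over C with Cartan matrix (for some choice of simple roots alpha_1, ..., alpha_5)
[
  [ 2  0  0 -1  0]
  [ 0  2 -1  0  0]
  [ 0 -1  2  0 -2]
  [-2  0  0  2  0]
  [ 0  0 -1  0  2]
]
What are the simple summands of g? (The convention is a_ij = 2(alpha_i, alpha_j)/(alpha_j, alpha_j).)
B_2 (so(5)) + B_3 (so(7))

The diagram associated to this matrix has two connected components: the simple roots {alpha_1, alpha_4} form a chain of 2 nodes with a double edge at one end; the terminal node there is the unique short simple root (B_2), and {alpha_2, alpha_3, alpha_5} form a chain of 3 nodes with a double edge at one end; the terminal node there is the unique short simple root (B_3). A semisimple Lie algebra decomposes uniquely as the direct sum of simple ideals, one per connected component of its Dynkin diagram, so g ≅ B_2 ⊕ B_3 (dimension 10 + 21 = 31).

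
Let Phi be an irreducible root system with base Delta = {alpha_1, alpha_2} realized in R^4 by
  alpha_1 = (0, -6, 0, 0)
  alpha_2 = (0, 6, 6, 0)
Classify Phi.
type B_2

Compute the Cartan integers a_ij = 2(alpha_i, alpha_j)/(alpha_j, alpha_j); the resulting 2x2 Cartan matrix is
[[2, -1], [-2, 2]].
The roots have two lengths (squared-length ratio 2:1); the short ones are alpha_{1}. The associated Dynkin diagram is a chain of 2 nodes with a double edge at one end; the terminal node there is the unique short simple root (B_2), so the type is B_2 (the algebra so(5)).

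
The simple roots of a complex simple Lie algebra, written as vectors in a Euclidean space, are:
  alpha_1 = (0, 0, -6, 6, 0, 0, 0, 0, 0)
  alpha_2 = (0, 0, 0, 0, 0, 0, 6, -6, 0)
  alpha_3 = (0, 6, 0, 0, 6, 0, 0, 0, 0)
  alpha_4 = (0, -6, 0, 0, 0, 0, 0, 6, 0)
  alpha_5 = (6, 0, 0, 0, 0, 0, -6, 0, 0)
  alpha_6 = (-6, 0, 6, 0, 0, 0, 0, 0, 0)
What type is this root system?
A_6

Compute the Cartan integers a_ij = 2(alpha_i, alpha_j)/(alpha_j, alpha_j); the resulting 6x6 Cartan matrix is
[[2, 0, 0, 0, 0, -1], [0, 2, 0, -1, -1, 0], [0, 0, 2, -1, 0, 0], [0, -1, -1, 2, 0, 0], [0, -1, 0, 0, 2, -1], [-1, 0, 0, 0, -1, 2]].
All simple roots have the same length, so the diagram is simply laced. The associated Dynkin diagram is a chain of 6 nodes with single edges (A_6), so the type is A_6 (the algebra sl(7)).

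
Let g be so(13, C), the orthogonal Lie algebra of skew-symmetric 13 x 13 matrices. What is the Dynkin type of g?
B6

This is so(13) with 13 odd, which has dimension 13(13-1)/2 = 78 and rank (13-1)/2 = 6. In the classification of classical Lie algebras, the orthogonal algebra so(2n+1) in an odd number of variables has type B_n; here n = 6, so the Dynkin diagram is a chain of 6 nodes with a double edge at one end; the terminal node there is the unique short simple root (B_6). Hence the type is B_6.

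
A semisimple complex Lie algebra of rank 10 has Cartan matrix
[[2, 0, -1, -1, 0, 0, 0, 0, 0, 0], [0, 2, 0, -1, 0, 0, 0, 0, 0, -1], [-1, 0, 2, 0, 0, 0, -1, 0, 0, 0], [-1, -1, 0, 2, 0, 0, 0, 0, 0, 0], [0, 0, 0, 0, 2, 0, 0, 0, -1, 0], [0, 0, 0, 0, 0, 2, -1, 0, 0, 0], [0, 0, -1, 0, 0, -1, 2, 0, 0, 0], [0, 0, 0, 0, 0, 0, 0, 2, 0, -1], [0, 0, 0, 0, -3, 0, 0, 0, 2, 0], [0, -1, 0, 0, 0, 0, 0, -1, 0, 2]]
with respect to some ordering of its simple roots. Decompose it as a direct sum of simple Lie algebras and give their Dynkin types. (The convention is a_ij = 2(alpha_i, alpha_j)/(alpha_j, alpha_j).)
The diagram associated to this matrix has two connected components: the simple roots {alpha_1, alpha_2, alpha_3, alpha_4, alpha_6, alpha_7, alpha_8, alpha_10} form a chain of 8 nodes with single edges (A_8), and {alpha_5, alpha_9} form two nodes joined by a triple edge (G_2). A semisimple Lie algebra decomposes uniquely as the direct sum of simple ideals, one per connected component of its Dynkin diagram, so g ≅ A_8 ⊕ G_2 (dimension 80 + 14 = 94).

A_8 (sl(9)) ⊕ G_2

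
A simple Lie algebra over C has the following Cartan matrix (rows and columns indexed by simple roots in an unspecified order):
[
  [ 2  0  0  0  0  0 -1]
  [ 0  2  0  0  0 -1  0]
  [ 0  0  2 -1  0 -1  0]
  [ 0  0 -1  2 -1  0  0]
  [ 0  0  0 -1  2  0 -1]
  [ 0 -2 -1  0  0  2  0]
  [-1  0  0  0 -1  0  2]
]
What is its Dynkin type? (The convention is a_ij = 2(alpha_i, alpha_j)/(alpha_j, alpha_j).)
B_7

The matrix has rank 7 with 2's on the diagonal. Reading the off-diagonal entries as Dynkin edges (a single edge where a_ij = a_ji = -1; a double or triple edge where a_ij * a_ji = 2 or 3), the diagram is a chain of 7 nodes with a double edge at one end; the terminal node there is the unique short simple root (B_7). One simple-root ordering that puts it in standard form is (alpha_1, alpha_7, alpha_5, alpha_4, alpha_3, alpha_6, alpha_2). So the algebra is type B_7, i.e. so(15).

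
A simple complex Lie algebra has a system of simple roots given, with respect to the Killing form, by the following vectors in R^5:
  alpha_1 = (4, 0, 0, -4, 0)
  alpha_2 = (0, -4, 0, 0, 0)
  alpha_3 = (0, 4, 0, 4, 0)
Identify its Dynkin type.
Compute the Cartan integers a_ij = 2(alpha_i, alpha_j)/(alpha_j, alpha_j); the resulting 3x3 Cartan matrix is
[[2, 0, -1], [0, 2, -1], [-1, -2, 2]].
The roots have two lengths (squared-length ratio 2:1); the short ones are alpha_{2}. The associated Dynkin diagram is a chain of 3 nodes with a double edge at one end; the terminal node there is the unique short simple root (B_3), so the type is B_3 (the algebra so(7)).

B3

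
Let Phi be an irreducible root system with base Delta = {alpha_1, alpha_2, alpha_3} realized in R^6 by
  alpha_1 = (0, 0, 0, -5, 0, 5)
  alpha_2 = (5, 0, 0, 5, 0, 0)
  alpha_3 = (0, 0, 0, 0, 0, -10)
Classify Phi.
C_3

Compute the Cartan integers a_ij = 2(alpha_i, alpha_j)/(alpha_j, alpha_j); the resulting 3x3 Cartan matrix is
[[2, -1, -1], [-1, 2, 0], [-2, 0, 2]].
The roots have two lengths (squared-length ratio 2:1); the short ones are alpha_{1,2}. The associated Dynkin diagram is a chain of 3 nodes with a double edge at one end; the terminal node there is the unique long simple root (C_3), so the type is C_3 (the algebra sp(6)).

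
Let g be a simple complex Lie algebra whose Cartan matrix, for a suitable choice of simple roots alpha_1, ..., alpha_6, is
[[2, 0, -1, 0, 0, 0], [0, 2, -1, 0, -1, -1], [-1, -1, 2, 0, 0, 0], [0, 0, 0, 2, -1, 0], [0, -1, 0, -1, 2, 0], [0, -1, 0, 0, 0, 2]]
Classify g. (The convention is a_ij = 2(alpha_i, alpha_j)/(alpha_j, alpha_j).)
type E_6

The matrix has rank 6 with 2's on the diagonal. Reading the off-diagonal entries as Dynkin edges (a single edge where a_ij = a_ji = -1; a double or triple edge where a_ij * a_ji = 2 or 3), the diagram is a chain of 5 nodes with one extra node attached to the third node from one end (E_6). One simple-root ordering that puts it in standard form is (alpha_1, alpha_6, alpha_3, alpha_2, alpha_5, alpha_4). So the algebra is type E_6.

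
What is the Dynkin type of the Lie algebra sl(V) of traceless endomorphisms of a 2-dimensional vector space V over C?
A1

This is sl(2), which has dimension 2^2 - 1 = 3 and rank 2 - 1 = 1 (a Cartan subalgebra is the diagonal traceless matrices). In the classification of classical Lie algebras, the special linear algebra sl(n+1) has type A_n; here n = 1, so the Dynkin diagram is a chain of 1 nodes with single edges (A_1). Hence the type is A_1.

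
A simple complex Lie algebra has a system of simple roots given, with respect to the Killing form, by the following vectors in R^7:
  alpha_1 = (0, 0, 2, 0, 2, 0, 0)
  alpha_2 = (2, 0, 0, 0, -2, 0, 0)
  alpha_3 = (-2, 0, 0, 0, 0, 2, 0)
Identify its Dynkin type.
Compute the Cartan integers a_ij = 2(alpha_i, alpha_j)/(alpha_j, alpha_j); the resulting 3x3 Cartan matrix is
[[2, -1, 0], [-1, 2, -1], [0, -1, 2]].
All simple roots have the same length, so the diagram is simply laced. The associated Dynkin diagram is a chain of 3 nodes with single edges (A_3), so the type is A_3 (the algebra sl(4)).

A_3 (sl(4))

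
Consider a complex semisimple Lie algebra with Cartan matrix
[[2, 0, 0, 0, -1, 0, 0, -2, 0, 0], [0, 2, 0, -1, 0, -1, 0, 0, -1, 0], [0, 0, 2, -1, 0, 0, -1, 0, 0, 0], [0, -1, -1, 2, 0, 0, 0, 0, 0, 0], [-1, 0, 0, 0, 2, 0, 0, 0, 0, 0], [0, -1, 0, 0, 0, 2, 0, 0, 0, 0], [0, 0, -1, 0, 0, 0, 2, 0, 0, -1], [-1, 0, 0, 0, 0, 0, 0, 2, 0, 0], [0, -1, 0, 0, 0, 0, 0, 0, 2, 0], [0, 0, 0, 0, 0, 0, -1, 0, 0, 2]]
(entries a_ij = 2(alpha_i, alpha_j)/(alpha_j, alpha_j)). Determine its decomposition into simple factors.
The diagram associated to this matrix has two connected components: the simple roots {alpha_1, alpha_5, alpha_8} form a chain of 3 nodes with a double edge at one end; the terminal node there is the unique short simple root (B_3), and {alpha_2, alpha_3, alpha_4, alpha_6, alpha_7, alpha_9, alpha_10} form a chain of 5 nodes with a fork of two nodes at one end (D_7). A semisimple Lie algebra decomposes uniquely as the direct sum of simple ideals, one per connected component of its Dynkin diagram, so g ≅ B_3 ⊕ D_7 (dimension 21 + 91 = 112).

B_3 (so(7)) + D_7 (so(14))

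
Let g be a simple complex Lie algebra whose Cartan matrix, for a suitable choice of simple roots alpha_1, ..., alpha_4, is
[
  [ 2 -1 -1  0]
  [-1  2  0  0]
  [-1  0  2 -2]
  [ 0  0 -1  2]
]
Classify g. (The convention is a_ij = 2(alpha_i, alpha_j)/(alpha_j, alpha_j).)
The matrix has rank 4 with 2's on the diagonal. Reading the off-diagonal entries as Dynkin edges (a single edge where a_ij = a_ji = -1; a double or triple edge where a_ij * a_ji = 2 or 3), the diagram is a chain of 4 nodes with a double edge at one end; the terminal node there is the unique short simple root (B_4). One simple-root ordering that puts it in standard form is (alpha_2, alpha_1, alpha_3, alpha_4). So the algebra is type B_4, i.e. so(9).

type B_4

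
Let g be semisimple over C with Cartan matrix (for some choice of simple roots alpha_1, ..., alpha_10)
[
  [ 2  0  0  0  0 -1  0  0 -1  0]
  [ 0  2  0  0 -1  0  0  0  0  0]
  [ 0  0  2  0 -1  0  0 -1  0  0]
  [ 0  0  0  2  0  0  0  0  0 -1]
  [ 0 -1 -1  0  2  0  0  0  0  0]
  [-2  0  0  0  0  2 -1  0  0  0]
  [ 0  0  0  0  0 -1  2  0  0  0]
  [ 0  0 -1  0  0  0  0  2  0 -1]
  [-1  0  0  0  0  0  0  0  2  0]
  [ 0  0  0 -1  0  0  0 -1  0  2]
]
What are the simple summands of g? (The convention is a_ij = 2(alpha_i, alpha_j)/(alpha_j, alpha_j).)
type A_6 ⊕ type F_4

The diagram associated to this matrix has two connected components: the simple roots {alpha_2, alpha_3, alpha_4, alpha_5, alpha_8, alpha_10} form a chain of 6 nodes with single edges (A_6), and {alpha_1, alpha_6, alpha_7, alpha_9} form a chain of 4 nodes with a double edge between the middle two (F_4). A semisimple Lie algebra decomposes uniquely as the direct sum of simple ideals, one per connected component of its Dynkin diagram, so g ≅ A_6 ⊕ F_4 (dimension 48 + 52 = 100).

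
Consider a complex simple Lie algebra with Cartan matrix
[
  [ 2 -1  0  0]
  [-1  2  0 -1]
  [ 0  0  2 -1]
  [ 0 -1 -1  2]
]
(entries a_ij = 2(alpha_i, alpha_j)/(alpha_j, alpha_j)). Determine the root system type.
A_4

The matrix has rank 4 with 2's on the diagonal. Reading the off-diagonal entries as Dynkin edges (a single edge where a_ij = a_ji = -1; a double or triple edge where a_ij * a_ji = 2 or 3), the diagram is a chain of 4 nodes with single edges (A_4). One simple-root ordering that puts it in standard form is (alpha_1, alpha_2, alpha_4, alpha_3). So the algebra is type A_4, i.e. sl(5).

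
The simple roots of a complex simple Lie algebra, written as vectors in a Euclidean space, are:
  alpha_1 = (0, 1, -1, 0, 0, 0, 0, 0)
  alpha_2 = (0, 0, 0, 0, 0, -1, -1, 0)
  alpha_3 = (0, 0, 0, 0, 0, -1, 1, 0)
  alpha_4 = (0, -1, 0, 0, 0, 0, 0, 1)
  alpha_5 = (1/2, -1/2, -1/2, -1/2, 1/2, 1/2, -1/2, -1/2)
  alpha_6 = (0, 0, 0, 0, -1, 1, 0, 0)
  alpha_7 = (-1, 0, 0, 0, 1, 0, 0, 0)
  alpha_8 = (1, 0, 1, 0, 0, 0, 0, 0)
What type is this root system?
Compute the Cartan integers a_ij = 2(alpha_i, alpha_j)/(alpha_j, alpha_j); the resulting 8x8 Cartan matrix is
[[2, 0, 0, -1, 0, 0, 0, -1], [0, 2, 0, 0, 0, -1, 0, 0], [0, 0, 2, 0, -1, -1, 0, 0], [-1, 0, 0, 2, 0, 0, 0, 0], [0, 0, -1, 0, 2, 0, 0, 0], [0, -1, -1, 0, 0, 2, -1, 0], [0, 0, 0, 0, 0, -1, 2, -1], [-1, 0, 0, 0, 0, 0, -1, 2]].
All simple roots have the same length, so the diagram is simply laced. The associated Dynkin diagram is a chain of 7 nodes with one extra node attached to the third node from one end (E_8), so the type is E_8.

E_8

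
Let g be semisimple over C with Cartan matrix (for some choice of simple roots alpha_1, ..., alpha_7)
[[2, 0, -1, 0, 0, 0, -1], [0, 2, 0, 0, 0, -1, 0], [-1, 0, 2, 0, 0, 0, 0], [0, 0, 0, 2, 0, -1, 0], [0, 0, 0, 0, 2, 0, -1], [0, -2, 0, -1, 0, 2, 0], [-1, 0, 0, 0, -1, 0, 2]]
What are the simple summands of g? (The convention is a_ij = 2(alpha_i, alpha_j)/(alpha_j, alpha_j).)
A_4 (sl(5)) + B_3 (so(7))

The diagram associated to this matrix has two connected components: the simple roots {alpha_1, alpha_3, alpha_5, alpha_7} form a chain of 4 nodes with single edges (A_4), and {alpha_2, alpha_4, alpha_6} form a chain of 3 nodes with a double edge at one end; the terminal node there is the unique short simple root (B_3). A semisimple Lie algebra decomposes uniquely as the direct sum of simple ideals, one per connected component of its Dynkin diagram, so g ≅ A_4 ⊕ B_3 (dimension 24 + 21 = 45).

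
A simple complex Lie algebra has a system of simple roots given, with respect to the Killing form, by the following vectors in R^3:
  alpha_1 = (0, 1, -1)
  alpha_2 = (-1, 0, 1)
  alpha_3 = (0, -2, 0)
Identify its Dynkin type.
C_3

Compute the Cartan integers a_ij = 2(alpha_i, alpha_j)/(alpha_j, alpha_j); the resulting 3x3 Cartan matrix is
[[2, -1, -1], [-1, 2, 0], [-2, 0, 2]].
The roots have two lengths (squared-length ratio 2:1); the short ones are alpha_{1,2}. The associated Dynkin diagram is a chain of 3 nodes with a double edge at one end; the terminal node there is the unique long simple root (C_3), so the type is C_3 (the algebra sp(6)).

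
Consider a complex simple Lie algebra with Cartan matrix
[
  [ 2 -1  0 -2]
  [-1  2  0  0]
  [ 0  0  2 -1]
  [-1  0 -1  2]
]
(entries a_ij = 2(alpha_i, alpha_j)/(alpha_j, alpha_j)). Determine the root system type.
The matrix has rank 4 with 2's on the diagonal. Reading the off-diagonal entries as Dynkin edges (a single edge where a_ij = a_ji = -1; a double or triple edge where a_ij * a_ji = 2 or 3), the diagram is a chain of 4 nodes with a double edge between the middle two (F_4). One simple-root ordering that puts it in standard form is (alpha_2, alpha_1, alpha_4, alpha_3). So the algebra is type F_4.

type F_4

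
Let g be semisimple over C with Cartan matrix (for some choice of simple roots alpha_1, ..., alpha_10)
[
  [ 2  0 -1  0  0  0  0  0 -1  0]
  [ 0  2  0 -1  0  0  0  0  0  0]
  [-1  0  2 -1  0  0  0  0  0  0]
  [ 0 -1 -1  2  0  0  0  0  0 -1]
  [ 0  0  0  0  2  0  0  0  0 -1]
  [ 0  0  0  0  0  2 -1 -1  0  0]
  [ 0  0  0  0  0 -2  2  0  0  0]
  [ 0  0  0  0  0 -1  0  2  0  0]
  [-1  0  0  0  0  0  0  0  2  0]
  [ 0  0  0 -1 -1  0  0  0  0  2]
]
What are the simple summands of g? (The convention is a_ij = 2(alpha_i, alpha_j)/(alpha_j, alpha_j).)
C_3 (sp(6)) + E_7

The diagram associated to this matrix has two connected components: the simple roots {alpha_6, alpha_7, alpha_8} form a chain of 3 nodes with a double edge at one end; the terminal node there is the unique long simple root (C_3), and {alpha_1, alpha_2, alpha_3, alpha_4, alpha_5, alpha_9, alpha_10} form a chain of 6 nodes with one extra node attached to the third node from one end (E_7). A semisimple Lie algebra decomposes uniquely as the direct sum of simple ideals, one per connected component of its Dynkin diagram, so g ≅ C_3 ⊕ E_7 (dimension 21 + 133 = 154).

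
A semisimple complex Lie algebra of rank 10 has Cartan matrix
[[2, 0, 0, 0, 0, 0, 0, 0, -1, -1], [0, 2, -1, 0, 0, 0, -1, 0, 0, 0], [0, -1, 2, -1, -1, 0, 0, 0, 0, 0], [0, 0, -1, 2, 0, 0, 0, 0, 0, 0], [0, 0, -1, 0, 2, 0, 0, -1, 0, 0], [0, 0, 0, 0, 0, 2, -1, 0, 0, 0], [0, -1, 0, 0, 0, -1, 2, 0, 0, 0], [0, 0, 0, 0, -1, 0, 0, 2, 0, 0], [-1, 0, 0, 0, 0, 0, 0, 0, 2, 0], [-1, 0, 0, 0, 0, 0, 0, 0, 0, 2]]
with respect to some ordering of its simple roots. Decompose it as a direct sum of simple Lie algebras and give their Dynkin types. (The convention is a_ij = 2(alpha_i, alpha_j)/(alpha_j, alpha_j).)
type A_3 ⊕ type E_7

The diagram associated to this matrix has two connected components: the simple roots {alpha_1, alpha_9, alpha_10} form a chain of 3 nodes with single edges (A_3), and {alpha_2, alpha_3, alpha_4, alpha_5, alpha_6, alpha_7, alpha_8} form a chain of 6 nodes with one extra node attached to the third node from one end (E_7). A semisimple Lie algebra decomposes uniquely as the direct sum of simple ideals, one per connected component of its Dynkin diagram, so g ≅ A_3 ⊕ E_7 (dimension 15 + 133 = 148).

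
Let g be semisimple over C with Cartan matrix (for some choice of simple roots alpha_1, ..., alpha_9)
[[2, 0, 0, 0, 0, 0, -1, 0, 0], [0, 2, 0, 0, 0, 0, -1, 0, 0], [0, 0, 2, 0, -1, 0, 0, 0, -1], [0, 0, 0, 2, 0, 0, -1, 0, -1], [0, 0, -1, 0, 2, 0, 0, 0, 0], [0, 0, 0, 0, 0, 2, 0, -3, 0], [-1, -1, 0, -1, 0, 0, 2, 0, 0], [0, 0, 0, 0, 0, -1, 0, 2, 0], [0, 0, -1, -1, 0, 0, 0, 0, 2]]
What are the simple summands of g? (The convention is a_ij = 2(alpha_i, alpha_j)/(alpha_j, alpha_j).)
D_7 (so(14)) ⊕ G_2

The diagram associated to this matrix has two connected components: the simple roots {alpha_1, alpha_2, alpha_3, alpha_4, alpha_5, alpha_7, alpha_9} form a chain of 5 nodes with a fork of two nodes at one end (D_7), and {alpha_6, alpha_8} form two nodes joined by a triple edge (G_2). A semisimple Lie algebra decomposes uniquely as the direct sum of simple ideals, one per connected component of its Dynkin diagram, so g ≅ D_7 ⊕ G_2 (dimension 91 + 14 = 105).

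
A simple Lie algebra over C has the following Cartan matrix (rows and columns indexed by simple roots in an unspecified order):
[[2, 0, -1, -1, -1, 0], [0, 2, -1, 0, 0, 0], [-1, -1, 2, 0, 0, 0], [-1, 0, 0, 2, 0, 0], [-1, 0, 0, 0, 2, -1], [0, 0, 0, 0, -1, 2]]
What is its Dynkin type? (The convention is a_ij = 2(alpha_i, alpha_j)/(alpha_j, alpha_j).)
The matrix has rank 6 with 2's on the diagonal. Reading the off-diagonal entries as Dynkin edges (a single edge where a_ij = a_ji = -1; a double or triple edge where a_ij * a_ji = 2 or 3), the diagram is a chain of 5 nodes with one extra node attached to the third node from one end (E_6). One simple-root ordering that puts it in standard form is (alpha_6, alpha_4, alpha_5, alpha_1, alpha_3, alpha_2). So the algebra is type E_6.

type E_6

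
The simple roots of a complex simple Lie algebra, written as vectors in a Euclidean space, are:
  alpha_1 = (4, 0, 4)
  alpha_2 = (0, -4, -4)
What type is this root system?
A_2

Compute the Cartan integers a_ij = 2(alpha_i, alpha_j)/(alpha_j, alpha_j); the resulting 2x2 Cartan matrix is
[[2, -1], [-1, 2]].
All simple roots have the same length, so the diagram is simply laced. The associated Dynkin diagram is a chain of 2 nodes with single edges (A_2), so the type is A_2 (the algebra sl(3)).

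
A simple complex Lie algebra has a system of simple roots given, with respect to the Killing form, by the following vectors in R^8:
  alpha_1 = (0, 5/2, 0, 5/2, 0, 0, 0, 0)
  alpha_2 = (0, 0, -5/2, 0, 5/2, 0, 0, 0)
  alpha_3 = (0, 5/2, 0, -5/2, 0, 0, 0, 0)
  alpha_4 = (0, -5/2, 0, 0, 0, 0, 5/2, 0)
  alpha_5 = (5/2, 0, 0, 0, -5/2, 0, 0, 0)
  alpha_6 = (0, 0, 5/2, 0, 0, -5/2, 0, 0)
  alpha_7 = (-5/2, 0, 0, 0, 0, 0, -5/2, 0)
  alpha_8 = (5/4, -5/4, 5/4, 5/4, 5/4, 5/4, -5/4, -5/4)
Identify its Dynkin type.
E8

Compute the Cartan integers a_ij = 2(alpha_i, alpha_j)/(alpha_j, alpha_j); the resulting 8x8 Cartan matrix is
[[2, 0, 0, -1, 0, 0, 0, 0], [0, 2, 0, 0, -1, -1, 0, 0], [0, 0, 2, -1, 0, 0, 0, -1], [-1, 0, -1, 2, 0, 0, -1, 0], [0, -1, 0, 0, 2, 0, -1, 0], [0, -1, 0, 0, 0, 2, 0, 0], [0, 0, 0, -1, -1, 0, 2, 0], [0, 0, -1, 0, 0, 0, 0, 2]].
All simple roots have the same length, so the diagram is simply laced. The associated Dynkin diagram is a chain of 7 nodes with one extra node attached to the third node from one end (E_8), so the type is E_8.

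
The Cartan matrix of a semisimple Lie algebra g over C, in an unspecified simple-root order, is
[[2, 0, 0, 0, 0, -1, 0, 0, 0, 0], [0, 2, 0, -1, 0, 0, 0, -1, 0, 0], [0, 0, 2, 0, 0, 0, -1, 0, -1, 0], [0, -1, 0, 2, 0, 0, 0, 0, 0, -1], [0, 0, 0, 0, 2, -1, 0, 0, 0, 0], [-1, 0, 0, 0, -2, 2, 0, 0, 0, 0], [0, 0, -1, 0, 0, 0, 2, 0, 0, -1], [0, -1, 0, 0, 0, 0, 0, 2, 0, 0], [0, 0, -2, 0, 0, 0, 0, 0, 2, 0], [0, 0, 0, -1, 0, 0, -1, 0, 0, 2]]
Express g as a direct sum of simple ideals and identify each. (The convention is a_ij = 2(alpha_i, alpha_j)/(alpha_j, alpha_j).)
B3 ⊕ C7

The diagram associated to this matrix has two connected components: the simple roots {alpha_1, alpha_5, alpha_6} form a chain of 3 nodes with a double edge at one end; the terminal node there is the unique short simple root (B_3), and {alpha_2, alpha_3, alpha_4, alpha_7, alpha_8, alpha_9, alpha_10} form a chain of 7 nodes with a double edge at one end; the terminal node there is the unique long simple root (C_7). A semisimple Lie algebra decomposes uniquely as the direct sum of simple ideals, one per connected component of its Dynkin diagram, so g ≅ B_3 ⊕ C_7 (dimension 21 + 105 = 126).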